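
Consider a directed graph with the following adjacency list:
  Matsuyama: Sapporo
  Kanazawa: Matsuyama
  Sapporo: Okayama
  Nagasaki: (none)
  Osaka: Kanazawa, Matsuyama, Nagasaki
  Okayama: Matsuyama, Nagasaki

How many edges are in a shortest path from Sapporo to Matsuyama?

Distance 0: Sapporo.
Distance 1: Okayama.
Distance 2: Matsuyama, Nagasaki — contains Matsuyama.

2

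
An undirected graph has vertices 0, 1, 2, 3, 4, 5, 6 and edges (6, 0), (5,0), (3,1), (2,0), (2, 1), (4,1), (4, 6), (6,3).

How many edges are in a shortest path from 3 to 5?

Distance 0: 3.
Distance 1: 1, 6.
Distance 2: 0, 2, 4.
Distance 3: 5 — contains 5.

3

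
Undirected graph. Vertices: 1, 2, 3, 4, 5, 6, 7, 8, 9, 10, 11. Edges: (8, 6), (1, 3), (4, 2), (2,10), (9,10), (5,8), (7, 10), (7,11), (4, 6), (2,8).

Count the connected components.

From 1: component {1, 3}.
From 2: component {2, 4, 5, 6, 7, 8, 9, 10, 11}.
That's 2 components.

2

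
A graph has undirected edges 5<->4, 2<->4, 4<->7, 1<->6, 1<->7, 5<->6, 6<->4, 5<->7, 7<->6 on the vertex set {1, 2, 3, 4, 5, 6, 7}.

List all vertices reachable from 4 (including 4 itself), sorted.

1, 2, 4, 5, 6, 7

Start at 4.
Its neighbours: 2, 5, 6, 7.
Then their neighbours: 1.
Nothing further is reachable.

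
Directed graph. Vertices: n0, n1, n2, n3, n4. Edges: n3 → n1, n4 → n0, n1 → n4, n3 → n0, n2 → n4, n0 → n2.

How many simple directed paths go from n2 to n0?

1

n2→n4→n0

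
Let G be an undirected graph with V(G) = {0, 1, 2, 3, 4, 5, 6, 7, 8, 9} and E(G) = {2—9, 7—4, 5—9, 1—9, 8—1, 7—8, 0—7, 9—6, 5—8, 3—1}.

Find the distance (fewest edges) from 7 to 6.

4

Distance 0: 7.
Distance 1: 0, 4, 8.
Distance 2: 1, 5.
Distance 3: 3, 9.
Distance 4: 2, 6 — contains 6.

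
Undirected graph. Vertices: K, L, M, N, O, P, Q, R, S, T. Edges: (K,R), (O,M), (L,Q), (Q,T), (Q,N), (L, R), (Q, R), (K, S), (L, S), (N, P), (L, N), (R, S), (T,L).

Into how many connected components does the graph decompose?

From K: component {K, L, N, P, Q, R, S, T}.
From M: component {M, O}.
That's 2 components.

2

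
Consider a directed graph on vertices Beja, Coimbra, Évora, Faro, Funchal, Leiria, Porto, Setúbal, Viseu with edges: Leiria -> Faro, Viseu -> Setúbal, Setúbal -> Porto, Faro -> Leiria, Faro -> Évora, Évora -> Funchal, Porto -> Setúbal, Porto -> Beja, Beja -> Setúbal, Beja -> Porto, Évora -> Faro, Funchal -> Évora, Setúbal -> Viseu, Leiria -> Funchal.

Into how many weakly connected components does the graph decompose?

From Beja: component {Beja, Porto, Setúbal, Viseu}.
From Coimbra: component {Coimbra}.
From Évora: component {Évora, Faro, Funchal, Leiria}.
That's 3 components.

3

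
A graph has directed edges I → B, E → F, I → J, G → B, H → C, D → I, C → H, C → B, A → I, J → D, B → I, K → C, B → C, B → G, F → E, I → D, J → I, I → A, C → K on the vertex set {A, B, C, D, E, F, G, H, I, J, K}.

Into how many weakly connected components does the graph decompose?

2

From A: component {A, B, C, D, G, H, I, J, K}.
From E: component {E, F}.
That's 2 components.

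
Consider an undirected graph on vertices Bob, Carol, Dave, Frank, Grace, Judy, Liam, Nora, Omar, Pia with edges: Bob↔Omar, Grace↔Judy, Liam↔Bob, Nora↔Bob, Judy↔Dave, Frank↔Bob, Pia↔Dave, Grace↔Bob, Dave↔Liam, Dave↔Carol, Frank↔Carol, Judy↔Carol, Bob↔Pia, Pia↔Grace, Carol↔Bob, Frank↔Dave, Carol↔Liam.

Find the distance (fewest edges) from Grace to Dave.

2

Distance 0: Grace.
Distance 1: Bob, Judy, Pia.
Distance 2: Carol, Dave, Frank, Liam, Nora, Omar — contains Dave.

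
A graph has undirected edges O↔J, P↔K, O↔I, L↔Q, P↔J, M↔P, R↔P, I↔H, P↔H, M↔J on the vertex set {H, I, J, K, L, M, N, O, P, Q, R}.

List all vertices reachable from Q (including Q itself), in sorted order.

L, Q

Start at Q.
Its neighbours: L.
Nothing further is reachable.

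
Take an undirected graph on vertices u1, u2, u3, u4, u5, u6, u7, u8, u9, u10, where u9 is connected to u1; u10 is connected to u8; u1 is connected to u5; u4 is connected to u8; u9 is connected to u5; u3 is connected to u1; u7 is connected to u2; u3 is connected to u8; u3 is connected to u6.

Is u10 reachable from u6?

Yes

Explore from u6.
Distance 1: reach u3.
Distance 2: reach u1, u8.
Distance 3: reach u4, u5, u9, u10.
Found u10.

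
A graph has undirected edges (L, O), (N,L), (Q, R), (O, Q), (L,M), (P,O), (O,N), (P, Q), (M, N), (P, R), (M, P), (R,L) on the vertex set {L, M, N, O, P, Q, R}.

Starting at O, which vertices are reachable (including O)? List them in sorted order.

Start at O.
Its neighbours: L, N, P, Q.
Then their neighbours: M, R.
Every vertex is now reached.

L, M, N, O, P, Q, R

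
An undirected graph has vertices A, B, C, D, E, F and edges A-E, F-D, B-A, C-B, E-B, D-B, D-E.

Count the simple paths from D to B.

3

D–B
D–E–A–B
D–E–B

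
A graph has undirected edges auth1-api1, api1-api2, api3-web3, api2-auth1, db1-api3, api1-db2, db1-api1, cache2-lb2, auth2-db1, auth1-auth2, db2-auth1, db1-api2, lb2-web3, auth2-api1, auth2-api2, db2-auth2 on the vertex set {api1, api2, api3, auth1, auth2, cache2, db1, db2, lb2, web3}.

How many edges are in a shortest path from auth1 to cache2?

6

Distance 0: auth1.
Distance 1: api1, api2, auth2, db2.
Distance 2: db1.
Distance 3: api3.
Distance 4: web3.
Distance 5: lb2.
Distance 6: cache2 — contains cache2.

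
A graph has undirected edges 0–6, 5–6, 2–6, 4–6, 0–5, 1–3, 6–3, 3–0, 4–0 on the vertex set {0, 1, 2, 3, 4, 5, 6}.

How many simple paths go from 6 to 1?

6–0–3–1
6–3–1
6–4–0–3–1
6–5–0–3–1

4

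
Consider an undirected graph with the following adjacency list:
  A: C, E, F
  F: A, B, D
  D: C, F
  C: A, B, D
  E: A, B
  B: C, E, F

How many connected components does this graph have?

1

From A: component {A, B, C, D, E, F}.
That's 1 component.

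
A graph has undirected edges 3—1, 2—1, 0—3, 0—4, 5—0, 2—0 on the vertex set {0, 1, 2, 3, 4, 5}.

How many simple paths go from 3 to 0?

2

3–0
3–1–2–0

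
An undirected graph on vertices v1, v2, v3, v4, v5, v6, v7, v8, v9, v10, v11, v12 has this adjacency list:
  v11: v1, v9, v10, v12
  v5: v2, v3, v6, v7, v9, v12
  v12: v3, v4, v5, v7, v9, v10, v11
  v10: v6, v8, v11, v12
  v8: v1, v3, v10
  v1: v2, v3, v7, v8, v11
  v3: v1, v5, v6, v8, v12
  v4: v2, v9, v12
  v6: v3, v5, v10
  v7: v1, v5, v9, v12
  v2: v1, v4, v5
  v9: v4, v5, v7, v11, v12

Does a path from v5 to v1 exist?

Yes

Explore from v5.
Distance 1: reach v2, v3, v6, v7, v9, v12.
Distance 2: reach v1, v4, v8, v10, v11.
Found v1.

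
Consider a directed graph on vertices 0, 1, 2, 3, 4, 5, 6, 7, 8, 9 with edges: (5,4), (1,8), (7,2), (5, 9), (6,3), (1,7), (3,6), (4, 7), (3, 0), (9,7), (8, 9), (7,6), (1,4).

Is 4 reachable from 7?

No

Explore from 7.
Distance 1: reach 2, 6.
Distance 2: reach 3.
Distance 3: reach 0.
The search from 7 is exhausted; no directed path reaches 4.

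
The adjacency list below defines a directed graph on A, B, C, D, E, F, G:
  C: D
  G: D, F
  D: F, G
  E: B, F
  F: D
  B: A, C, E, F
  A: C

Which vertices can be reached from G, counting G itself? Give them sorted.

D, F, G

Start at G.
Its neighbours: D, F.
Nothing further is reachable.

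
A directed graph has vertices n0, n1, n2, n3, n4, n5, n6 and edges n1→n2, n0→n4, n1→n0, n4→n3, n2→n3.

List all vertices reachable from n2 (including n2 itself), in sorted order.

n2, n3

Start at n2.
Its neighbours: n3.
Nothing further is reachable.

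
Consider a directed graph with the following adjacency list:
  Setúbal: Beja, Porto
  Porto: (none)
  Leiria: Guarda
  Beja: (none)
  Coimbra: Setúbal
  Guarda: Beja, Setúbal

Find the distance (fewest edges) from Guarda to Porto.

2

Distance 0: Guarda.
Distance 1: Beja, Setúbal.
Distance 2: Porto — contains Porto.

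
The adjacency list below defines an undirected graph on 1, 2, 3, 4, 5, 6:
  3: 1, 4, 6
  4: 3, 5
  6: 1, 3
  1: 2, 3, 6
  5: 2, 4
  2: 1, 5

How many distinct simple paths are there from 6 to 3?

3

6–1–2–5–4–3
6–1–3
6–3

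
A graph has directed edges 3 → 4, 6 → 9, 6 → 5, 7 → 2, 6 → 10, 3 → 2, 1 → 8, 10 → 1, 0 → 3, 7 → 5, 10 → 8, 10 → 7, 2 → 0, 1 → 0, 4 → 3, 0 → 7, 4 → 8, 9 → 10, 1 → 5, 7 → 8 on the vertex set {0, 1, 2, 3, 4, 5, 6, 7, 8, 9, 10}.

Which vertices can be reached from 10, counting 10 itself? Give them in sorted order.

Start at 10.
Its neighbours: 1, 7, 8.
Then their neighbours: 0, 2, 5.
Then next layer: 3.
Then next layer: 4.
Nothing further is reachable.

0, 1, 2, 3, 4, 5, 7, 8, 10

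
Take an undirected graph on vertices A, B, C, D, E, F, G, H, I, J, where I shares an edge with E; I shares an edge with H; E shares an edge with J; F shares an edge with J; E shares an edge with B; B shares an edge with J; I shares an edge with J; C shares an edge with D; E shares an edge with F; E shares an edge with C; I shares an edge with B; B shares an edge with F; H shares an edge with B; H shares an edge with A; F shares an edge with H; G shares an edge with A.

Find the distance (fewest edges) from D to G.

Distance 0: D.
Distance 1: C.
Distance 2: E.
Distance 3: B, F, I, J.
Distance 4: H.
Distance 5: A.
Distance 6: G — contains G.

6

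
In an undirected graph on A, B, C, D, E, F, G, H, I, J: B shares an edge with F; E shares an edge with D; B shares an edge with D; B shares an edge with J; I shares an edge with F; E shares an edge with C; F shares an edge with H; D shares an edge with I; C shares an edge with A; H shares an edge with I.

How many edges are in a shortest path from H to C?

Distance 0: H.
Distance 1: F, I.
Distance 2: B, D.
Distance 3: E, J.
Distance 4: C — contains C.

4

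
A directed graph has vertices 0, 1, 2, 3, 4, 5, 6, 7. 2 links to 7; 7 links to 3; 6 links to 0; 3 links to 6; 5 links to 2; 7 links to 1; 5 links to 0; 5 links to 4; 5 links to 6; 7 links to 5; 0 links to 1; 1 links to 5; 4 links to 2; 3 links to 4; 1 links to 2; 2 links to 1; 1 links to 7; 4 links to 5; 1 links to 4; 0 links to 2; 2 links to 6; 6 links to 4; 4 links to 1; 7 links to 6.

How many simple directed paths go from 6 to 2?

6→0→1→2
6→0→1→4→2
6→0→1→4→5→2
6→0→1→5→2
6→0→1→5→4→2
6→0→1→7→3→4→2
6→0→1→7→3→4→5→2
6→0→1→7→5→2
... and 11 more.

19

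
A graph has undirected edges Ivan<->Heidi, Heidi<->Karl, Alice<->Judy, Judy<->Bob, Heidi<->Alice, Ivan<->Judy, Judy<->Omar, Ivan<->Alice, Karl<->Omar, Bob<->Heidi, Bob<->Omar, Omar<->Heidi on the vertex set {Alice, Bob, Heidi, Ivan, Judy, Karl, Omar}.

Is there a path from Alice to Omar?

Yes

Explore from Alice.
Distance 1: reach Heidi, Ivan, Judy.
Distance 2: reach Bob, Karl, Omar.
Found Omar.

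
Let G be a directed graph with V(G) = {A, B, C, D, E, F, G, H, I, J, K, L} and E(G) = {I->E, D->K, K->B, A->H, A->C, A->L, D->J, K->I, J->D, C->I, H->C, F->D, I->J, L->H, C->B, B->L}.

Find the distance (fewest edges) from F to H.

5

Distance 0: F.
Distance 1: D.
Distance 2: J, K.
Distance 3: B, I.
Distance 4: E, L.
Distance 5: H — contains H.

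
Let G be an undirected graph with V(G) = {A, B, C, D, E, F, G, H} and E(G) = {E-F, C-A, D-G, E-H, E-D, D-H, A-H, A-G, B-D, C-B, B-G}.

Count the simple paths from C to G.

9

C–A–G
C–A–H–D–B–G
C–A–H–D–G
C–A–H–E–D–B–G
C–A–H–E–D–G
C–B–D–E–H–A–G
C–B–D–G
C–B–D–H–A–G
C–B–G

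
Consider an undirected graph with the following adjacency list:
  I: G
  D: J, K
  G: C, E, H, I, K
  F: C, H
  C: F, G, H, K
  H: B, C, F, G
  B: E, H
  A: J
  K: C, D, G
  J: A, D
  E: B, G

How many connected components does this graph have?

From A: component {A, B, C, D, E, F, G, H, I, J, K}.
That's 1 component.

1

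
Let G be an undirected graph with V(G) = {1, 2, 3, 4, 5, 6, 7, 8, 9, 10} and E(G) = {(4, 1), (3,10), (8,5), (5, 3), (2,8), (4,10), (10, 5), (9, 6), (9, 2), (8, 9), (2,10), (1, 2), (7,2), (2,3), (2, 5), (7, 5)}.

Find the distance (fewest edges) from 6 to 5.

3

Distance 0: 6.
Distance 1: 9.
Distance 2: 2, 8.
Distance 3: 1, 3, 5, 7, 10 — contains 5.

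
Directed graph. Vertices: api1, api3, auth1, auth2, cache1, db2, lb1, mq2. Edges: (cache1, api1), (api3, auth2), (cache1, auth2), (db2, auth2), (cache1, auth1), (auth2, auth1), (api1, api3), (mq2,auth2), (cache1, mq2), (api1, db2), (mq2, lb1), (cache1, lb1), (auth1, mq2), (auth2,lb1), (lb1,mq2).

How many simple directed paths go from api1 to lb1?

4

api1→api3→auth2→auth1→mq2→lb1
api1→api3→auth2→lb1
api1→db2→auth2→auth1→mq2→lb1
api1→db2→auth2→lb1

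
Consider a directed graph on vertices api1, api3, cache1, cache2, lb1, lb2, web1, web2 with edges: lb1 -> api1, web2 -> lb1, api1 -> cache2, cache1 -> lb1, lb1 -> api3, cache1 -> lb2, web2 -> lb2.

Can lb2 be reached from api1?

No

Explore from api1.
Distance 1: reach cache2.
The search from api1 is exhausted; no directed path reaches lb2.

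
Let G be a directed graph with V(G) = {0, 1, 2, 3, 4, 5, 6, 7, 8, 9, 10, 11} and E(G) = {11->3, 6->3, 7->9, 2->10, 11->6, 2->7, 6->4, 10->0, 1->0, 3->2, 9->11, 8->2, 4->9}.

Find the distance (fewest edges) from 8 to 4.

Distance 0: 8.
Distance 1: 2.
Distance 2: 7, 10.
Distance 3: 0, 9.
Distance 4: 11.
Distance 5: 3, 6.
Distance 6: 4 — contains 4.

6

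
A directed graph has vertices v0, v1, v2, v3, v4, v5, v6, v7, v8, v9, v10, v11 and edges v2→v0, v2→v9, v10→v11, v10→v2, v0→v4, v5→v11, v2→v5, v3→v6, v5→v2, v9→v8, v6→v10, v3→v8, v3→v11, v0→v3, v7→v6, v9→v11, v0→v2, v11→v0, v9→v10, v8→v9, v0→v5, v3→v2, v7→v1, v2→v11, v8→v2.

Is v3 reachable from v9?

Explore from v9.
Distance 1: reach v8, v10, v11.
Distance 2: reach v0, v2.
Distance 3: reach v3, v4, v5.
Found v3.

Yes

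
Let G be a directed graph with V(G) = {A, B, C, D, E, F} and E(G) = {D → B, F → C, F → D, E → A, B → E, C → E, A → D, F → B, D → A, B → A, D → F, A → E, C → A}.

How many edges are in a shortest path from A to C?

3

Distance 0: A.
Distance 1: D, E.
Distance 2: B, F.
Distance 3: C — contains C.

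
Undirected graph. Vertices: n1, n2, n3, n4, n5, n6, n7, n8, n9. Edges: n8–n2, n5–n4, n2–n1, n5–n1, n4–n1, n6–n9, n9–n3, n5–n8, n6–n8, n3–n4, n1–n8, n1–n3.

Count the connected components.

From n1: component {n1, n2, n3, n4, n5, n6, n8, n9}.
From n7: component {n7}.
That's 2 components.

2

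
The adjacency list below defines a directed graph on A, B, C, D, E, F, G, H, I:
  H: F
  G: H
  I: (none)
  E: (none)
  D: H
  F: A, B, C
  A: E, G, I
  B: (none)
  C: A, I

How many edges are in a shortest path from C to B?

Distance 0: C.
Distance 1: A, I.
Distance 2: E, G.
Distance 3: H.
Distance 4: F.
Distance 5: B — contains B.

5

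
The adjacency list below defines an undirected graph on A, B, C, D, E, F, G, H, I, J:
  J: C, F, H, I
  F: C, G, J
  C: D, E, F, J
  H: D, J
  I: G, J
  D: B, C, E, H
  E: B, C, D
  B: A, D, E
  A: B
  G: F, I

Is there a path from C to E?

Yes

Explore from C.
Distance 1: reach D, E, F, J.
Found E.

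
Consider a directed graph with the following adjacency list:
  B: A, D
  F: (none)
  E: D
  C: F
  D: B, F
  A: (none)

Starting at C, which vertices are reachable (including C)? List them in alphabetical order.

Start at C.
Its neighbours: F.
Nothing further is reachable.

C, F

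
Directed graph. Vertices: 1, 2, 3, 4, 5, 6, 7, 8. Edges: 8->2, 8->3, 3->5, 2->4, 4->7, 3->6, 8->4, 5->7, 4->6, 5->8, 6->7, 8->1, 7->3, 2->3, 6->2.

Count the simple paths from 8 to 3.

7

8→2→3
8→2→4→6→7→3
8→2→4→7→3
8→3
8→4→6→2→3
8→4→6→7→3
8→4→7→3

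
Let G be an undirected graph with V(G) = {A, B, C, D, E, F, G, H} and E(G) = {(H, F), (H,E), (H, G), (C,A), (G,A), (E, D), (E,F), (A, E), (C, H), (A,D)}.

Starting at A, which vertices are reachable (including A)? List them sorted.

Start at A.
Its neighbours: C, D, E, G.
Then their neighbours: F, H.
Nothing further is reachable.

A, C, D, E, F, G, H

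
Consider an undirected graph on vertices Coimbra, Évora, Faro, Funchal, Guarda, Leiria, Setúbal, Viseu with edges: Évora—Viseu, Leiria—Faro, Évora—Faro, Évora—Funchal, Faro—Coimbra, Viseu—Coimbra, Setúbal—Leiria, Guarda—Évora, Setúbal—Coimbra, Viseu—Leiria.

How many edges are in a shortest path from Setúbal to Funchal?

Distance 0: Setúbal.
Distance 1: Coimbra, Leiria.
Distance 2: Faro, Viseu.
Distance 3: Évora.
Distance 4: Funchal, Guarda — contains Funchal.

4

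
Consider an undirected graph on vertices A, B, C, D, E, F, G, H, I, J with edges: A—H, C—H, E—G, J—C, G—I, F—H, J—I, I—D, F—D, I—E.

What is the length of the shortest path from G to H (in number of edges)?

4

Distance 0: G.
Distance 1: E, I.
Distance 2: D, J.
Distance 3: C, F.
Distance 4: H — contains H.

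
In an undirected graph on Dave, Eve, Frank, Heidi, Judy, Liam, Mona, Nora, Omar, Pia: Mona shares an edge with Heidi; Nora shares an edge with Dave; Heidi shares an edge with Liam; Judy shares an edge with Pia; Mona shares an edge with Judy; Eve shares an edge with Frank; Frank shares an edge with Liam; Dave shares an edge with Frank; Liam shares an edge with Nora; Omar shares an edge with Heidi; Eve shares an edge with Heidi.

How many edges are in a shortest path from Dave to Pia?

6

Distance 0: Dave.
Distance 1: Frank, Nora.
Distance 2: Eve, Liam.
Distance 3: Heidi.
Distance 4: Mona, Omar.
Distance 5: Judy.
Distance 6: Pia — contains Pia.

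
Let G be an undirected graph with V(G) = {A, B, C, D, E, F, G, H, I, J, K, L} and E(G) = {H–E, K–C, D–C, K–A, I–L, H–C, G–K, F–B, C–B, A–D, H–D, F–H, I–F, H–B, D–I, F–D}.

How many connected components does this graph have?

2

From A: component {A, B, C, D, E, F, G, H, I, K, L}.
From J: component {J}.
That's 2 components.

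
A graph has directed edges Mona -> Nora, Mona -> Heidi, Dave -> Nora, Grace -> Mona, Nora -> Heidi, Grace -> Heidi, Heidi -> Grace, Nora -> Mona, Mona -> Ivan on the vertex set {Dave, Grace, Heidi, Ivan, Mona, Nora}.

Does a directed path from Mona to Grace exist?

Explore from Mona.
Distance 1: reach Heidi, Ivan, Nora.
Distance 2: reach Grace.
Found Grace.

Yes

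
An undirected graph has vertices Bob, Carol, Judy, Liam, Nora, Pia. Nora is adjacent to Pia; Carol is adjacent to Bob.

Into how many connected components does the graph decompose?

From Bob: component {Bob, Carol}.
From Judy: component {Judy}.
From Liam: component {Liam}.
From Nora: component {Nora, Pia}.
That's 4 components.

4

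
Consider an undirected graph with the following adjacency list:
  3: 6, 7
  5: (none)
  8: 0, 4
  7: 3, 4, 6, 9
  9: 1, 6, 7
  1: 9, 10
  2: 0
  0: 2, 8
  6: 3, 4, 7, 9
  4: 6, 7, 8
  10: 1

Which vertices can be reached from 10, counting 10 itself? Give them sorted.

0, 1, 2, 3, 4, 6, 7, 8, 9, 10

Start at 10.
Its neighbours: 1.
Then their neighbours: 9.
Then next layer: 6, 7.
Then next layer: 3, 4.
Then next layer: 8.
Then next layer: 0.
Then next layer: 2.
Nothing further is reachable.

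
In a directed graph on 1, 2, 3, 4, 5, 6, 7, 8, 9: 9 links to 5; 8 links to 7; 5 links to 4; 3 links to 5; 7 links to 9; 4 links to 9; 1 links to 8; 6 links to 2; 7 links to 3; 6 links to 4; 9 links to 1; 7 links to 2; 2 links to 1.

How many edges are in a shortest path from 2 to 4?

6

Distance 0: 2.
Distance 1: 1.
Distance 2: 8.
Distance 3: 7.
Distance 4: 3, 9.
Distance 5: 5.
Distance 6: 4 — contains 4.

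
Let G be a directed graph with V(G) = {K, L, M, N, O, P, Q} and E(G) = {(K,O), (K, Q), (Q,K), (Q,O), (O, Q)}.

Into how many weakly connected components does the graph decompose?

From K: component {K, O, Q}.
From L: component {L}.
From M: component {M}.
From N: component {N}.
From P: component {P}.
That's 5 components.

5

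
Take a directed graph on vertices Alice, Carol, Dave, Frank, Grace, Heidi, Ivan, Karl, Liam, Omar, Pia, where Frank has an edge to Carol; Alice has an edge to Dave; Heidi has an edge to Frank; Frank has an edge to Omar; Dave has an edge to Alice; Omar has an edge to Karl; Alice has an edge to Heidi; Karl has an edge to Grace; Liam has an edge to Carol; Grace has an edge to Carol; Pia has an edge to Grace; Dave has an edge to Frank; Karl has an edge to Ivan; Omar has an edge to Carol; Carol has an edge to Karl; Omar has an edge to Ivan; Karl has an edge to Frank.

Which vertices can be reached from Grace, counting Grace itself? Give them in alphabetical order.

Start at Grace.
Its neighbours: Carol.
Then their neighbours: Karl.
Then next layer: Frank, Ivan.
Then next layer: Omar.
Nothing further is reachable.

Carol, Frank, Grace, Ivan, Karl, Omar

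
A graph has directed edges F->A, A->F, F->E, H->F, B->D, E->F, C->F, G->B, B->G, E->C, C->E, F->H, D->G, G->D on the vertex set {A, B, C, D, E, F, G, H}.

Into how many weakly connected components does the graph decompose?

From A: component {A, C, E, F, H}.
From B: component {B, D, G}.
That's 2 components.

2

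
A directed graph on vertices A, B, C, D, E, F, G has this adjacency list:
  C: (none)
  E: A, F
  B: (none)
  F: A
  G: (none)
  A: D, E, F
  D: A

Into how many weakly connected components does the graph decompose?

From A: component {A, D, E, F}.
From B: component {B}.
From C: component {C}.
From G: component {G}.
That's 4 components.

4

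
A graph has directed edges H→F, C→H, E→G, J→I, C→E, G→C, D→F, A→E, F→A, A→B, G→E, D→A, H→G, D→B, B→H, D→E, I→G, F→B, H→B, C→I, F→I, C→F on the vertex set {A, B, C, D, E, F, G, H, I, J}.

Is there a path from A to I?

Yes

Explore from A.
Distance 1: reach B, E.
Distance 2: reach G, H.
Distance 3: reach C, F.
Distance 4: reach I.
Found I.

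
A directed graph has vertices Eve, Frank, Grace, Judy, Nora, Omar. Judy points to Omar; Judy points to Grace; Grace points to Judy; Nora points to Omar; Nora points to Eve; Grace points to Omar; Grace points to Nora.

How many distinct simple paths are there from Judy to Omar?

3

Judy→Grace→Nora→Omar
Judy→Grace→Omar
Judy→Omar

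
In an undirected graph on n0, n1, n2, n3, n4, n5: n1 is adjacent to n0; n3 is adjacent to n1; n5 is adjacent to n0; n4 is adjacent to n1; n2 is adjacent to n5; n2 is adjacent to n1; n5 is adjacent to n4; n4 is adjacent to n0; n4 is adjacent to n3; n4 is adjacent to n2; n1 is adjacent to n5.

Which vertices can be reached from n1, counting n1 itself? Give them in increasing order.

n0, n1, n2, n3, n4, n5

Start at n1.
Its neighbours: n0, n2, n3, n4, n5.
Every vertex is now reached.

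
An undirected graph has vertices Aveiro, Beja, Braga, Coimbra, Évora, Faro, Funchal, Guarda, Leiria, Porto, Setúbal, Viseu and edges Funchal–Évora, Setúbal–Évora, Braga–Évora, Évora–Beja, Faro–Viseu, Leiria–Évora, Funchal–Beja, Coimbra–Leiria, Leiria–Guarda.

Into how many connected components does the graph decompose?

4

From Aveiro: component {Aveiro}.
From Beja: component {Beja, Braga, Coimbra, Évora, Funchal, Guarda, Leiria, Setúbal}.
From Faro: component {Faro, Viseu}.
From Porto: component {Porto}.
That's 4 components.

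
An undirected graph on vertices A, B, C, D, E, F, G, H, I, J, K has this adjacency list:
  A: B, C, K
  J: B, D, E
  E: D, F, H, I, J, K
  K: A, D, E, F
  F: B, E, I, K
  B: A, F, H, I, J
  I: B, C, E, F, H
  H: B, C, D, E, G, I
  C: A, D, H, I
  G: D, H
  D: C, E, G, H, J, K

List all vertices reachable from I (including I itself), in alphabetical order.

A, B, C, D, E, F, G, H, I, J, K

Start at I.
Its neighbours: B, C, E, F, H.
Then their neighbours: A, D, G, J, K.
Every vertex is now reached.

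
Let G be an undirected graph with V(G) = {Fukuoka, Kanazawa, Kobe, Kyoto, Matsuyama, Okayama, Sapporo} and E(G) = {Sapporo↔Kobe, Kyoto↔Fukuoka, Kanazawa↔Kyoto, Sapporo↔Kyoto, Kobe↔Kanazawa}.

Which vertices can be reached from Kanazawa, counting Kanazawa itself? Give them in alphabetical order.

Start at Kanazawa.
Its neighbours: Kobe, Kyoto.
Then their neighbours: Fukuoka, Sapporo.
Nothing further is reachable.

Fukuoka, Kanazawa, Kobe, Kyoto, Sapporo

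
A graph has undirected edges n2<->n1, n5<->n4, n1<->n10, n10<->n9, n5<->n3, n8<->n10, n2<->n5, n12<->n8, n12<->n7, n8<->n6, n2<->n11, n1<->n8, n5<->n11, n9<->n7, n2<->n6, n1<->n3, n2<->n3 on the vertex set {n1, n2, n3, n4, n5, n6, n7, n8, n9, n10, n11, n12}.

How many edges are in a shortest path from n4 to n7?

6

Distance 0: n4.
Distance 1: n5.
Distance 2: n2, n3, n11.
Distance 3: n1, n6.
Distance 4: n8, n10.
Distance 5: n9, n12.
Distance 6: n7 — contains n7.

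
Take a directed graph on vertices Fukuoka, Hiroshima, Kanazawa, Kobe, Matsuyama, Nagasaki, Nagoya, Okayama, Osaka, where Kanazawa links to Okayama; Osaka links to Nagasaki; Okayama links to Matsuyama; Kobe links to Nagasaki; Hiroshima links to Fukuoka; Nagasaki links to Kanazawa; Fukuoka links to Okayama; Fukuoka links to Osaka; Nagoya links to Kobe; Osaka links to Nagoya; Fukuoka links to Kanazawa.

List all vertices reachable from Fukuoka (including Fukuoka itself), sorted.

Start at Fukuoka.
Its neighbours: Kanazawa, Okayama, Osaka.
Then their neighbours: Matsuyama, Nagasaki, Nagoya.
Then next layer: Kobe.
Nothing further is reachable.

Fukuoka, Kanazawa, Kobe, Matsuyama, Nagasaki, Nagoya, Okayama, Osaka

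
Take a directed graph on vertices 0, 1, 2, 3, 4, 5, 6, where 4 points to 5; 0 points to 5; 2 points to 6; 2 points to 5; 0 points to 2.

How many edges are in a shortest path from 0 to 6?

2

Distance 0: 0.
Distance 1: 2, 5.
Distance 2: 6 — contains 6.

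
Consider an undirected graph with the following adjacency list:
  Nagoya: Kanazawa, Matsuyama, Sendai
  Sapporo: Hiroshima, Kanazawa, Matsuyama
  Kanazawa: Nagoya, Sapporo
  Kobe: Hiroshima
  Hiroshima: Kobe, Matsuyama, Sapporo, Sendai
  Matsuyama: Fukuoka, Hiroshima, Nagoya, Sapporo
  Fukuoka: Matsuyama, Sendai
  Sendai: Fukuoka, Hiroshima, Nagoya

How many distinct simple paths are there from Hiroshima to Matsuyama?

7

Hiroshima–Matsuyama
Hiroshima–Sapporo–Kanazawa–Nagoya–Matsuyama
Hiroshima–Sapporo–Kanazawa–Nagoya–Sendai–Fukuoka–Matsuyama
Hiroshima–Sapporo–Matsuyama
Hiroshima–Sendai–Fukuoka–Matsuyama
Hiroshima–Sendai–Nagoya–Kanazawa–Sapporo–Matsuyama
Hiroshima–Sendai–Nagoya–Matsuyama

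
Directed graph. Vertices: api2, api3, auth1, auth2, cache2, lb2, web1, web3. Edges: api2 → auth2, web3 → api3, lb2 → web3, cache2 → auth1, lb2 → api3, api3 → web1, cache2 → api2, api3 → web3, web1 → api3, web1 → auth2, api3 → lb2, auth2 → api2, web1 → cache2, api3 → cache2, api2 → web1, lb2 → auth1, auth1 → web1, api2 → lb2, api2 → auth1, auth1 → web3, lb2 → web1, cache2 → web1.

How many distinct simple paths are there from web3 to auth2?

13

web3→api3→cache2→api2→auth1→web1→auth2
web3→api3→cache2→api2→auth2
web3→api3→cache2→api2→lb2→auth1→web1→auth2
web3→api3→cache2→api2→lb2→web1→auth2
web3→api3→cache2→api2→web1→auth2
web3→api3→cache2→auth1→web1→auth2
web3→api3→cache2→web1→auth2
web3→api3→lb2→auth1→web1→auth2
web3→api3→lb2→auth1→web1→cache2→api2→auth2
web3→api3→lb2→web1→auth2
web3→api3→lb2→web1→cache2→api2→auth2
web3→api3→web1→auth2
web3→api3→web1→cache2→api2→auth2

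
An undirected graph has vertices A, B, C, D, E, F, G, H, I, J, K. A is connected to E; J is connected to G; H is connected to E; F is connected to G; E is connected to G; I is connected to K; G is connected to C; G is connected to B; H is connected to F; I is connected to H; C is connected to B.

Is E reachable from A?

Yes

Explore from A.
Distance 1: reach E.
Found E.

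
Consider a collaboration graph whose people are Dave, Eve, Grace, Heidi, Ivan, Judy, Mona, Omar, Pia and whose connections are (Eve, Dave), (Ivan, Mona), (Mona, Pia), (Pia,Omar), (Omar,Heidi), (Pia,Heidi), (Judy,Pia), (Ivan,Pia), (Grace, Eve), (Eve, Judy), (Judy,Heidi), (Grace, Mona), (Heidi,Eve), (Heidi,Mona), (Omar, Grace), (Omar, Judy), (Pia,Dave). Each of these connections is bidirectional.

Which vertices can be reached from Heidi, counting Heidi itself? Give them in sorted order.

Start at Heidi.
Its neighbours: Eve, Judy, Mona, Omar, Pia.
Then their neighbours: Dave, Grace, Ivan.
Every vertex is now reached.

Dave, Eve, Grace, Heidi, Ivan, Judy, Mona, Omar, Pia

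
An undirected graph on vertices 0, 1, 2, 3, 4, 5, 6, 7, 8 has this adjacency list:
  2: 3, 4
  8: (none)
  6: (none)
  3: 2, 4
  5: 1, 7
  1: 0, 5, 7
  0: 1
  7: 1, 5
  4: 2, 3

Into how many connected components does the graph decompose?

4

From 0: component {0, 1, 5, 7}.
From 2: component {2, 3, 4}.
From 6: component {6}.
From 8: component {8}.
That's 4 components.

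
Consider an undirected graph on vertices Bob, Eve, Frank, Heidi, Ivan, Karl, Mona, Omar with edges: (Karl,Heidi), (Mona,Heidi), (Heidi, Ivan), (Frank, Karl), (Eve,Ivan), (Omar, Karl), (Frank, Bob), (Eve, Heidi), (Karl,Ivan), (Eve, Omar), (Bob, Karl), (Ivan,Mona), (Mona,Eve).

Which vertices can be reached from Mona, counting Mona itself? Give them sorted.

Start at Mona.
Its neighbours: Eve, Heidi, Ivan.
Then their neighbours: Karl, Omar.
Then next layer: Bob, Frank.
Every vertex is now reached.

Bob, Eve, Frank, Heidi, Ivan, Karl, Mona, Omar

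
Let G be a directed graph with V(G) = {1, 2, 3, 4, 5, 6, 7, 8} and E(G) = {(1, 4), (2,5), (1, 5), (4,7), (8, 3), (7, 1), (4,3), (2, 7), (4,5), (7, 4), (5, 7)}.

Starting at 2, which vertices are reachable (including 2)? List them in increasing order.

Start at 2.
Its neighbours: 5, 7.
Then their neighbours: 1, 4.
Then next layer: 3.
Nothing further is reachable.

1, 2, 3, 4, 5, 7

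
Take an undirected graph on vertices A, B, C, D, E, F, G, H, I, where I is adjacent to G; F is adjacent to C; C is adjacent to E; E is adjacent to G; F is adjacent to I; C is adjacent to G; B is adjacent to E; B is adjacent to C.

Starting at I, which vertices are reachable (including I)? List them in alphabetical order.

B, C, E, F, G, I

Start at I.
Its neighbours: F, G.
Then their neighbours: C, E.
Then next layer: B.
Nothing further is reachable.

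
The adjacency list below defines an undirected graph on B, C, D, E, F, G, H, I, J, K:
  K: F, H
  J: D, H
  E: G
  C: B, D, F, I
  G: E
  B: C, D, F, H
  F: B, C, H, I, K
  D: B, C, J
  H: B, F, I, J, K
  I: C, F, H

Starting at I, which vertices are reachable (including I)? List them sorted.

B, C, D, F, H, I, J, K

Start at I.
Its neighbours: C, F, H.
Then their neighbours: B, D, J, K.
Nothing further is reachable.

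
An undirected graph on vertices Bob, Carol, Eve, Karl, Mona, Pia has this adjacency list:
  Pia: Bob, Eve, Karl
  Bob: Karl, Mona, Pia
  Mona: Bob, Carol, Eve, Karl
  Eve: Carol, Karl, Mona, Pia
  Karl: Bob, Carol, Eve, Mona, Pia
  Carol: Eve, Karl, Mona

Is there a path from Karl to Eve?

Explore from Karl.
Distance 1: reach Bob, Carol, Eve, Mona, Pia.
Found Eve.

Yes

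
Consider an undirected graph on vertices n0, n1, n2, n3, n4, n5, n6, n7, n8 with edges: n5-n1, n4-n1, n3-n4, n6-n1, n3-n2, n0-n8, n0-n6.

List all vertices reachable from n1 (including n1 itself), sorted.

n0, n1, n2, n3, n4, n5, n6, n8

Start at n1.
Its neighbours: n4, n5, n6.
Then their neighbours: n0, n3.
Then next layer: n2, n8.
Nothing further is reachable.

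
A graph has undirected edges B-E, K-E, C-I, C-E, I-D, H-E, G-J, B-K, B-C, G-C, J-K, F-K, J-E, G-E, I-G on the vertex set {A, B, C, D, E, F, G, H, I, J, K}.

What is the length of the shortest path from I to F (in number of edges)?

4

Distance 0: I.
Distance 1: C, D, G.
Distance 2: B, E, J.
Distance 3: H, K.
Distance 4: F — contains F.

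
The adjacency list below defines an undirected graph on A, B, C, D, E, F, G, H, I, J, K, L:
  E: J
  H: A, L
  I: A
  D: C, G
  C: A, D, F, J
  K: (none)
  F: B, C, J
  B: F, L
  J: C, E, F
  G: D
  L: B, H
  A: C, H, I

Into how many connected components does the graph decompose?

From A: component {A, B, C, D, E, F, G, H, I, J, L}.
From K: component {K}.
That's 2 components.

2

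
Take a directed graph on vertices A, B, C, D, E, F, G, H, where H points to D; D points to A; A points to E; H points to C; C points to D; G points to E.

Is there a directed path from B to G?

No

B has no outgoing edges, so nothing is reachable from it.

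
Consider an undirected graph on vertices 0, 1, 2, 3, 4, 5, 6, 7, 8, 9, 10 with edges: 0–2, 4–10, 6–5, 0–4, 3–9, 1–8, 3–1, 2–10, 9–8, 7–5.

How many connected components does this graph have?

3

From 0: component {0, 2, 4, 10}.
From 1: component {1, 3, 8, 9}.
From 5: component {5, 6, 7}.
That's 3 components.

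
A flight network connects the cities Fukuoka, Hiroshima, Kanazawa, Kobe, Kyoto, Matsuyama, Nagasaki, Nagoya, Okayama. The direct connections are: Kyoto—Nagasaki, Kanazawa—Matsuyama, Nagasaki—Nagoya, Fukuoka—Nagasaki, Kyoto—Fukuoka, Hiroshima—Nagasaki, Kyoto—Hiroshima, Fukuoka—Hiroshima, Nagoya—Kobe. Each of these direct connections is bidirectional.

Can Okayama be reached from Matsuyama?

Explore from Matsuyama.
Distance 1: reach Kanazawa.
The search is exhausted without reaching Okayama; it lies in a different component.

No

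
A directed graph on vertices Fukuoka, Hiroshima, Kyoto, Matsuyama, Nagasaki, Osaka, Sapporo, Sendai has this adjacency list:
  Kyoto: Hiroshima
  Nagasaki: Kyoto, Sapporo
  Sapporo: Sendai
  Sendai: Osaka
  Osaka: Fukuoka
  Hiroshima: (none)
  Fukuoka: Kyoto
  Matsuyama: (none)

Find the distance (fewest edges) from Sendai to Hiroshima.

Distance 0: Sendai.
Distance 1: Osaka.
Distance 2: Fukuoka.
Distance 3: Kyoto.
Distance 4: Hiroshima — contains Hiroshima.

4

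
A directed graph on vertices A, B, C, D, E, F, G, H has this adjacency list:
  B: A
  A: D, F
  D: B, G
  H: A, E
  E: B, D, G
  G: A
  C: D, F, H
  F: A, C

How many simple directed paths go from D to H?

D→B→A→F→C→H
D→G→A→F→C→H

2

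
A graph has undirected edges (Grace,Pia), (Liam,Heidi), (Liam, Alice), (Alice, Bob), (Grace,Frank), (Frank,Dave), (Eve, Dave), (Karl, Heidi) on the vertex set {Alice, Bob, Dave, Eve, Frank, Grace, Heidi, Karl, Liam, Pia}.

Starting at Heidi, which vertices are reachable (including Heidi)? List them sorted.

Start at Heidi.
Its neighbours: Karl, Liam.
Then their neighbours: Alice.
Then next layer: Bob.
Nothing further is reachable.

Alice, Bob, Heidi, Karl, Liam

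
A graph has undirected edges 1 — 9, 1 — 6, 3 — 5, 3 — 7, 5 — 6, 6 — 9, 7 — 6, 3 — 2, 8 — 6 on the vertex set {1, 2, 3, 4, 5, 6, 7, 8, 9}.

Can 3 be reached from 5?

Yes

Explore from 5.
Distance 1: reach 3, 6.
Found 3.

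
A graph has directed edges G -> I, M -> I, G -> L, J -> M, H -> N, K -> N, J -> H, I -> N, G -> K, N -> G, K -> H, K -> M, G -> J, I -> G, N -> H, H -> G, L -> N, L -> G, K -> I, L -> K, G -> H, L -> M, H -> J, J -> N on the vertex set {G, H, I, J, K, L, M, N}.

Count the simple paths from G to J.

G→H→J
G→I→N→H→J
G→J
G→K→H→J
G→K→I→N→H→J
G→K→M→I→N→H→J
G→K→N→H→J
G→L→K→H→J
G→L→K→I→N→H→J
G→L→K→M→I→N→H→J
G→L→K→N→H→J
G→L→M→I→N→H→J
G→L→N→H→J

13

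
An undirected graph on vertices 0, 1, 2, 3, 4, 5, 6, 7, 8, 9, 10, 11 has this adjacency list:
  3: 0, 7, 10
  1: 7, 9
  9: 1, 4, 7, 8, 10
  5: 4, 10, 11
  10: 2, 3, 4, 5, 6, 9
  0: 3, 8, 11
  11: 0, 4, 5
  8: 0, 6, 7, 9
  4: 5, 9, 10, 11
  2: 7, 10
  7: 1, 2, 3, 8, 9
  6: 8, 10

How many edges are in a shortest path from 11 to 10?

2

Distance 0: 11.
Distance 1: 0, 4, 5.
Distance 2: 3, 8, 9, 10 — contains 10.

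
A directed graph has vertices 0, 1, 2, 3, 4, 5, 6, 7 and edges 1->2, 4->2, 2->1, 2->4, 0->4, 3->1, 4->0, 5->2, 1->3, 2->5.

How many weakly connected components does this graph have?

From 0: component {0, 1, 2, 3, 4, 5}.
From 6: component {6}.
From 7: component {7}.
That's 3 components.

3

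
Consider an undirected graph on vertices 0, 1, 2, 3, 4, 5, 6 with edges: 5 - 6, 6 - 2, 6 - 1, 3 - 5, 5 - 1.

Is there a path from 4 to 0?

No

4 has no edges, so nothing is reachable from it.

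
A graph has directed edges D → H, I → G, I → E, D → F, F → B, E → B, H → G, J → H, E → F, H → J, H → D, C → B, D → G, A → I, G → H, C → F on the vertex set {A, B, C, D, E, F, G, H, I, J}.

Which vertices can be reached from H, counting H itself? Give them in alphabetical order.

B, D, F, G, H, J

Start at H.
Its neighbours: D, G, J.
Then their neighbours: F.
Then next layer: B.
Nothing further is reachable.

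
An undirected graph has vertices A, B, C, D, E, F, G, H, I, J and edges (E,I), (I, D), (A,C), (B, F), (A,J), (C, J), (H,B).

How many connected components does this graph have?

4

From A: component {A, C, J}.
From B: component {B, F, H}.
From D: component {D, E, I}.
From G: component {G}.
That's 4 components.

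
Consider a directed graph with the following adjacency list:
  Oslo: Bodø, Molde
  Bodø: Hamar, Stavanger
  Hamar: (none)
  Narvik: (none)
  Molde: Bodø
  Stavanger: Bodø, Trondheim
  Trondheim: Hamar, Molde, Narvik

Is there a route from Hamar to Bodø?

Hamar has no outgoing edges, so nothing is reachable from it.

No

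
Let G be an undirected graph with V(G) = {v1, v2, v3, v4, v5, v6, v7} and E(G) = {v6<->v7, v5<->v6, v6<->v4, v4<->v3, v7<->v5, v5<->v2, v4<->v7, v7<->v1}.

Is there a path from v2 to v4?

Explore from v2.
Distance 1: reach v5.
Distance 2: reach v6, v7.
Distance 3: reach v1, v4.
Found v4.

Yes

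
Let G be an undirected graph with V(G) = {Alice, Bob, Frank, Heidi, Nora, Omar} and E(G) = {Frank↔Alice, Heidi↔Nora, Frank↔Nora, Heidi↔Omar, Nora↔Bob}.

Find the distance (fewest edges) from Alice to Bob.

3

Distance 0: Alice.
Distance 1: Frank.
Distance 2: Nora.
Distance 3: Bob, Heidi — contains Bob.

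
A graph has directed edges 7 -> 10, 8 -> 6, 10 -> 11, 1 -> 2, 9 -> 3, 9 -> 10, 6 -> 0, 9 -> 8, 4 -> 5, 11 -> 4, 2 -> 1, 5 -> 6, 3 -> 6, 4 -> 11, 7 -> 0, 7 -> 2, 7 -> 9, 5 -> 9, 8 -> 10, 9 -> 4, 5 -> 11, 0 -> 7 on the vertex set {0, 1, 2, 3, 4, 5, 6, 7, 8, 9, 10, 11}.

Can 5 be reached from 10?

Explore from 10.
Distance 1: reach 11.
Distance 2: reach 4.
Distance 3: reach 5.
Found 5.

Yes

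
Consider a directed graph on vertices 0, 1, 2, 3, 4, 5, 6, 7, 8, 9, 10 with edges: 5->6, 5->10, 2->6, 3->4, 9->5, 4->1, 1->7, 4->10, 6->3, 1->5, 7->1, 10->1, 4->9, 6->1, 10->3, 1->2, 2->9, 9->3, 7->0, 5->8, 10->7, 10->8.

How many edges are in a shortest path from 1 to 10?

Distance 0: 1.
Distance 1: 2, 5, 7.
Distance 2: 0, 6, 8, 9, 10 — contains 10.

2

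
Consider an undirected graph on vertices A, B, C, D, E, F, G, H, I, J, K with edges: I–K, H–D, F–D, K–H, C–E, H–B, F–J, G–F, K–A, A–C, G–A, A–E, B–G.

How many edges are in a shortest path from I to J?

5

Distance 0: I.
Distance 1: K.
Distance 2: A, H.
Distance 3: B, C, D, E, G.
Distance 4: F.
Distance 5: J — contains J.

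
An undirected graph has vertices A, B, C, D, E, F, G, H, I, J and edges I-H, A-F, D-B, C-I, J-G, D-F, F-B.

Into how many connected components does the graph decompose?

From A: component {A, B, D, F}.
From C: component {C, H, I}.
From E: component {E}.
From G: component {G, J}.
That's 4 components.

4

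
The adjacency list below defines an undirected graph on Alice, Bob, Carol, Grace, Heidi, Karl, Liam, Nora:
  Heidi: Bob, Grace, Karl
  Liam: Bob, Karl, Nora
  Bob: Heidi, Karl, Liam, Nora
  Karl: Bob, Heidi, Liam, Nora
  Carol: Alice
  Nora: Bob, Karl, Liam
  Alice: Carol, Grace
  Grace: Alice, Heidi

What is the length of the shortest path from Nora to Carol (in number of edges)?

5

Distance 0: Nora.
Distance 1: Bob, Karl, Liam.
Distance 2: Heidi.
Distance 3: Grace.
Distance 4: Alice.
Distance 5: Carol — contains Carol.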